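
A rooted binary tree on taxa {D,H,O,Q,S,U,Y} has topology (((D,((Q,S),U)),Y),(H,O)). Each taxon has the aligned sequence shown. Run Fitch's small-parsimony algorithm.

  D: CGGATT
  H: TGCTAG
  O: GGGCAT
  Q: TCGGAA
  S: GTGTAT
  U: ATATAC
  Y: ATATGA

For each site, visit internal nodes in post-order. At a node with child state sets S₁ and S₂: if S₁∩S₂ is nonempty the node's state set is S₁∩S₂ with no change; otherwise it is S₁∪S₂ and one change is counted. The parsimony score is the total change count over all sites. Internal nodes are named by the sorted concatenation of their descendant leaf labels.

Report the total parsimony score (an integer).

site 0, node QS: Q={T} ∪ S={G} → {G,T} (+1)
site 0, node QSU: QS={G,T} ∪ U={A} → {A,G,T} (+1)
site 0, node DQSU: D={C} ∪ QSU={A,G,T} → {A,C,G,T} (+1)
site 0, node DQSUY: DQSU={A,C,G,T} ∩ Y={A} → {A} (+0)
site 0, node HO: H={T} ∪ O={G} → {G,T} (+1)
site 0, node DHOQSUY: DQSUY={A} ∪ HO={G,T} → {A,G,T} (+1)
site 1, node QS: Q={C} ∪ S={T} → {C,T} (+1)
site 1, node QSU: QS={C,T} ∩ U={T} → {T} (+0)
site 1, node DQSU: D={G} ∪ QSU={T} → {G,T} (+1)
site 1, node DQSUY: DQSU={G,T} ∩ Y={T} → {T} (+0)
site 1, node HO: H={G} ∩ O={G} → {G} (+0)
site 1, node DHOQSUY: DQSUY={T} ∪ HO={G} → {G,T} (+1)
site 2, node QS: Q={G} ∩ S={G} → {G} (+0)
site 2, node QSU: QS={G} ∪ U={A} → {A,G} (+1)
site 2, node DQSU: D={G} ∩ QSU={A,G} → {G} (+0)
site 2, node DQSUY: DQSU={G} ∪ Y={A} → {A,G} (+1)
site 2, node HO: H={C} ∪ O={G} → {C,G} (+1)
site 2, node DHOQSUY: DQSUY={A,G} ∩ HO={C,G} → {G} (+0)
site 3, node QS: Q={G} ∪ S={T} → {G,T} (+1)
site 3, node QSU: QS={G,T} ∩ U={T} → {T} (+0)
site 3, node DQSU: D={A} ∪ QSU={T} → {A,T} (+1)
site 3, node DQSUY: DQSU={A,T} ∩ Y={T} → {T} (+0)
site 3, node HO: H={T} ∪ O={C} → {C,T} (+1)
site 3, node DHOQSUY: DQSUY={T} ∩ HO={C,T} → {T} (+0)
site 4, node QS: Q={A} ∩ S={A} → {A} (+0)
site 4, node QSU: QS={A} ∩ U={A} → {A} (+0)
site 4, node DQSU: D={T} ∪ QSU={A} → {A,T} (+1)
site 4, node DQSUY: DQSU={A,T} ∪ Y={G} → {A,G,T} (+1)
site 4, node HO: H={A} ∩ O={A} → {A} (+0)
site 4, node DHOQSUY: DQSUY={A,G,T} ∩ HO={A} → {A} (+0)
site 5, node QS: Q={A} ∪ S={T} → {A,T} (+1)
site 5, node QSU: QS={A,T} ∪ U={C} → {A,C,T} (+1)
site 5, node DQSU: D={T} ∩ QSU={A,C,T} → {T} (+0)
site 5, node DQSUY: DQSU={T} ∪ Y={A} → {A,T} (+1)
site 5, node HO: H={G} ∪ O={T} → {G,T} (+1)
site 5, node DHOQSUY: DQSUY={A,T} ∩ HO={G,T} → {T} (+0)
per-site changes: [5, 3, 3, 3, 2, 4]; total = 20

20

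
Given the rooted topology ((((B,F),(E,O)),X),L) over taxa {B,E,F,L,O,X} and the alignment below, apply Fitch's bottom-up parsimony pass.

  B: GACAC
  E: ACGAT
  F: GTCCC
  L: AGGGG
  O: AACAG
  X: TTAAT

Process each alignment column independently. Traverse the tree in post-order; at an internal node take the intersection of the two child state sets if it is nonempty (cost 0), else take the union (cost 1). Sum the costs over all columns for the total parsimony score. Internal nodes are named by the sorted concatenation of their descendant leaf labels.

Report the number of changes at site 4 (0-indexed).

BF@0: {G} ∩ {G} = {G} (intersection, +0)
EO@0: {A} ∩ {A} = {A} (intersection, +0)
BEFO@0: {G} ∪ {A} = {A,G} (union, +1)
BEFOX@0: {A,G} ∪ {T} = {A,G,T} (union, +1)
BEFLOX@0: {A,G,T} ∩ {A} = {A} (intersection, +0)
BF@1: {A} ∪ {T} = {A,T} (union, +1)
EO@1: {C} ∪ {A} = {A,C} (union, +1)
BEFO@1: {A,T} ∩ {A,C} = {A} (intersection, +0)
BEFOX@1: {A} ∪ {T} = {A,T} (union, +1)
BEFLOX@1: {A,T} ∪ {G} = {A,G,T} (union, +1)
BF@2: {C} ∩ {C} = {C} (intersection, +0)
EO@2: {G} ∪ {C} = {C,G} (union, +1)
BEFO@2: {C} ∩ {C,G} = {C} (intersection, +0)
BEFOX@2: {C} ∪ {A} = {A,C} (union, +1)
BEFLOX@2: {A,C} ∪ {G} = {A,C,G} (union, +1)
BF@3: {A} ∪ {C} = {A,C} (union, +1)
EO@3: {A} ∩ {A} = {A} (intersection, +0)
BEFO@3: {A,C} ∩ {A} = {A} (intersection, +0)
BEFOX@3: {A} ∩ {A} = {A} (intersection, +0)
BEFLOX@3: {A} ∪ {G} = {A,G} (union, +1)
BF@4: {C} ∩ {C} = {C} (intersection, +0)
EO@4: {T} ∪ {G} = {G,T} (union, +1)
BEFO@4: {C} ∪ {G,T} = {C,G,T} (union, +1)
BEFOX@4: {C,G,T} ∩ {T} = {T} (intersection, +0)
BEFLOX@4: {T} ∪ {G} = {G,T} (union, +1)
per-site changes: [2, 4, 3, 2, 3]; total = 14

3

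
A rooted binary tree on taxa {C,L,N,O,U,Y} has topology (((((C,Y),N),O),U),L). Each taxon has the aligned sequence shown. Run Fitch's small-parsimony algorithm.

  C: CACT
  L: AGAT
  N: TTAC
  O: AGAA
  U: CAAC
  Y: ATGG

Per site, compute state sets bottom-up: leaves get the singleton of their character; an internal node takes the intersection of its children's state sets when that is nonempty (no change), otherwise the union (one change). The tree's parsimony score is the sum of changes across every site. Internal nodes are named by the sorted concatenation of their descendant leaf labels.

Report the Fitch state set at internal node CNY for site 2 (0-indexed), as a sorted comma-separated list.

A,C,G

[col 0] CY: children C:{C}, Y:{A} ∪→ {A,C}; cost 1
[col 0] CNY: children CY:{A,C}, N:{T} ∪→ {A,C,T}; cost 1
[col 0] CNOY: children CNY:{A,C,T}, O:{A} ∩→ {A}; cost 0
[col 0] CNOUY: children CNOY:{A}, U:{C} ∪→ {A,C}; cost 1
[col 0] CLNOUY: children CNOUY:{A,C}, L:{A} ∩→ {A}; cost 0
[col 1] CY: children C:{A}, Y:{T} ∪→ {A,T}; cost 1
[col 1] CNY: children CY:{A,T}, N:{T} ∩→ {T}; cost 0
[col 1] CNOY: children CNY:{T}, O:{G} ∪→ {G,T}; cost 1
[col 1] CNOUY: children CNOY:{G,T}, U:{A} ∪→ {A,G,T}; cost 1
[col 1] CLNOUY: children CNOUY:{A,G,T}, L:{G} ∩→ {G}; cost 0
[col 2] CY: children C:{C}, Y:{G} ∪→ {C,G}; cost 1
[col 2] CNY: children CY:{C,G}, N:{A} ∪→ {A,C,G}; cost 1
[col 2] CNOY: children CNY:{A,C,G}, O:{A} ∩→ {A}; cost 0
[col 2] CNOUY: children CNOY:{A}, U:{A} ∩→ {A}; cost 0
[col 2] CLNOUY: children CNOUY:{A}, L:{A} ∩→ {A}; cost 0
[col 3] CY: children C:{T}, Y:{G} ∪→ {G,T}; cost 1
[col 3] CNY: children CY:{G,T}, N:{C} ∪→ {C,G,T}; cost 1
[col 3] CNOY: children CNY:{C,G,T}, O:{A} ∪→ {A,C,G,T}; cost 1
[col 3] CNOUY: children CNOY:{A,C,G,T}, U:{C} ∩→ {C}; cost 0
[col 3] CLNOUY: children CNOUY:{C}, L:{T} ∪→ {C,T}; cost 1
per-site changes: [3, 3, 2, 4]; total = 12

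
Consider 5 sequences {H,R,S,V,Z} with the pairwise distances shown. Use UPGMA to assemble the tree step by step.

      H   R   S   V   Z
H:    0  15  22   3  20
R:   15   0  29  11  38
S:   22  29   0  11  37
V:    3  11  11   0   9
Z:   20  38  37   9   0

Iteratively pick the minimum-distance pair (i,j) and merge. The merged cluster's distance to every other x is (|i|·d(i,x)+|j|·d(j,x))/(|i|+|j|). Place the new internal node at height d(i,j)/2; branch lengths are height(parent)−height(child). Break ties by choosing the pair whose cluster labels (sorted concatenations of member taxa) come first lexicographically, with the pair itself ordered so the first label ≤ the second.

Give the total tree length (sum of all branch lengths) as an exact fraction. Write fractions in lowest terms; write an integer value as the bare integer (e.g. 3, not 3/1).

1. join H+V (d=3) ⇒ HV; edges |H|=3/2, |V|=3/2
  updated: d(HV,R)=13, d(HV,S)=33/2, d(HV,Z)=29/2
2. join HV+R (d=13) ⇒ HRV; edges |HV|=5, |R|=13/2
  updated: d(HRV,S)=62/3, d(HRV,Z)=67/3
3. join HRV+S (d=62/3) ⇒ HRSV; edges |HRV|=23/6, |S|=31/3
  updated: d(HRSV,Z)=26
4. join HRSV+Z (d=26) ⇒ HRSVZ; edges |HRSV|=8/3, |Z|=13
final tree: ((((H:3/2,V:3/2):5,R:13/2):23/6,S:31/3):8/3,Z:13)
total length: 133/3

133/3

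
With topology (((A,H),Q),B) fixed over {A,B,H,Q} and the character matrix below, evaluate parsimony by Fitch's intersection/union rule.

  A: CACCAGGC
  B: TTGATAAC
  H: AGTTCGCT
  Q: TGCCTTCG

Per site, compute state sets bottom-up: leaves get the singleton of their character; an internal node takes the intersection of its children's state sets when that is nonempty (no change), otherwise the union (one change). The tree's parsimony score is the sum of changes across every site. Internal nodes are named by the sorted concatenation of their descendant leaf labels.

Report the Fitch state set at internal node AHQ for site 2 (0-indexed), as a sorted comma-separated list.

C

site 0, node AH: A={C} ∪ H={A} → {A,C} (+1)
site 0, node AHQ: AH={A,C} ∪ Q={T} → {A,C,T} (+1)
site 0, node ABHQ: AHQ={A,C,T} ∩ B={T} → {T} (+0)
site 1, node AH: A={A} ∪ H={G} → {A,G} (+1)
site 1, node AHQ: AH={A,G} ∩ Q={G} → {G} (+0)
site 1, node ABHQ: AHQ={G} ∪ B={T} → {G,T} (+1)
site 2, node AH: A={C} ∪ H={T} → {C,T} (+1)
site 2, node AHQ: AH={C,T} ∩ Q={C} → {C} (+0)
site 2, node ABHQ: AHQ={C} ∪ B={G} → {C,G} (+1)
site 3, node AH: A={C} ∪ H={T} → {C,T} (+1)
site 3, node AHQ: AH={C,T} ∩ Q={C} → {C} (+0)
site 3, node ABHQ: AHQ={C} ∪ B={A} → {A,C} (+1)
site 4, node AH: A={A} ∪ H={C} → {A,C} (+1)
site 4, node AHQ: AH={A,C} ∪ Q={T} → {A,C,T} (+1)
site 4, node ABHQ: AHQ={A,C,T} ∩ B={T} → {T} (+0)
site 5, node AH: A={G} ∩ H={G} → {G} (+0)
site 5, node AHQ: AH={G} ∪ Q={T} → {G,T} (+1)
site 5, node ABHQ: AHQ={G,T} ∪ B={A} → {A,G,T} (+1)
site 6, node AH: A={G} ∪ H={C} → {C,G} (+1)
site 6, node AHQ: AH={C,G} ∩ Q={C} → {C} (+0)
site 6, node ABHQ: AHQ={C} ∪ B={A} → {A,C} (+1)
site 7, node AH: A={C} ∪ H={T} → {C,T} (+1)
site 7, node AHQ: AH={C,T} ∪ Q={G} → {C,G,T} (+1)
site 7, node ABHQ: AHQ={C,G,T} ∩ B={C} → {C} (+0)
per-site changes: [2, 2, 2, 2, 2, 2, 2, 2]; total = 16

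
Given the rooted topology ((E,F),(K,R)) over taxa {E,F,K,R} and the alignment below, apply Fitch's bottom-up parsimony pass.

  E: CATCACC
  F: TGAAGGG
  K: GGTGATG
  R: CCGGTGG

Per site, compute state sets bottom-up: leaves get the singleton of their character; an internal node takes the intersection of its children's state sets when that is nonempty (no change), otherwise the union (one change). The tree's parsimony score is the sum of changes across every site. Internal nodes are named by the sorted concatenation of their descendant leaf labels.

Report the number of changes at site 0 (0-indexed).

2

[col 0] EF: children E:{C}, F:{T} ∪→ {C,T}; cost 1
[col 0] KR: children K:{G}, R:{C} ∪→ {C,G}; cost 1
[col 0] EFKR: children EF:{C,T}, KR:{C,G} ∩→ {C}; cost 0
[col 1] EF: children E:{A}, F:{G} ∪→ {A,G}; cost 1
[col 1] KR: children K:{G}, R:{C} ∪→ {C,G}; cost 1
[col 1] EFKR: children EF:{A,G}, KR:{C,G} ∩→ {G}; cost 0
[col 2] EF: children E:{T}, F:{A} ∪→ {A,T}; cost 1
[col 2] KR: children K:{T}, R:{G} ∪→ {G,T}; cost 1
[col 2] EFKR: children EF:{A,T}, KR:{G,T} ∩→ {T}; cost 0
[col 3] EF: children E:{C}, F:{A} ∪→ {A,C}; cost 1
[col 3] KR: children K:{G}, R:{G} ∩→ {G}; cost 0
[col 3] EFKR: children EF:{A,C}, KR:{G} ∪→ {A,C,G}; cost 1
[col 4] EF: children E:{A}, F:{G} ∪→ {A,G}; cost 1
[col 4] KR: children K:{A}, R:{T} ∪→ {A,T}; cost 1
[col 4] EFKR: children EF:{A,G}, KR:{A,T} ∩→ {A}; cost 0
[col 5] EF: children E:{C}, F:{G} ∪→ {C,G}; cost 1
[col 5] KR: children K:{T}, R:{G} ∪→ {G,T}; cost 1
[col 5] EFKR: children EF:{C,G}, KR:{G,T} ∩→ {G}; cost 0
[col 6] EF: children E:{C}, F:{G} ∪→ {C,G}; cost 1
[col 6] KR: children K:{G}, R:{G} ∩→ {G}; cost 0
[col 6] EFKR: children EF:{C,G}, KR:{G} ∩→ {G}; cost 0
per-site changes: [2, 2, 2, 2, 2, 2, 1]; total = 13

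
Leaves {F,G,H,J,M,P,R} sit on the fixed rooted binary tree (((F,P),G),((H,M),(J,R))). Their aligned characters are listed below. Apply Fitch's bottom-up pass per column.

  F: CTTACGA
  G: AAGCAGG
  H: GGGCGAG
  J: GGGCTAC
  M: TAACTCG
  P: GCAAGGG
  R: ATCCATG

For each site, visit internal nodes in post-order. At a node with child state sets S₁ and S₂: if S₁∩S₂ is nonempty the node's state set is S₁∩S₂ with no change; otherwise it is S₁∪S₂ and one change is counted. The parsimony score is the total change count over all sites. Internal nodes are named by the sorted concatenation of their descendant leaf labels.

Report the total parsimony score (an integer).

[col 0] FP: children F:{C}, P:{G} ∪→ {C,G}; cost 1
[col 0] FGP: children FP:{C,G}, G:{A} ∪→ {A,C,G}; cost 1
[col 0] HM: children H:{G}, M:{T} ∪→ {G,T}; cost 1
[col 0] JR: children J:{G}, R:{A} ∪→ {A,G}; cost 1
[col 0] HJMR: children HM:{G,T}, JR:{A,G} ∩→ {G}; cost 0
[col 0] FGHJMPR: children FGP:{A,C,G}, HJMR:{G} ∩→ {G}; cost 0
[col 1] FP: children F:{T}, P:{C} ∪→ {C,T}; cost 1
[col 1] FGP: children FP:{C,T}, G:{A} ∪→ {A,C,T}; cost 1
[col 1] HM: children H:{G}, M:{A} ∪→ {A,G}; cost 1
[col 1] JR: children J:{G}, R:{T} ∪→ {G,T}; cost 1
[col 1] HJMR: children HM:{A,G}, JR:{G,T} ∩→ {G}; cost 0
[col 1] FGHJMPR: children FGP:{A,C,T}, HJMR:{G} ∪→ {A,C,G,T}; cost 1
[col 2] FP: children F:{T}, P:{A} ∪→ {A,T}; cost 1
[col 2] FGP: children FP:{A,T}, G:{G} ∪→ {A,G,T}; cost 1
[col 2] HM: children H:{G}, M:{A} ∪→ {A,G}; cost 1
[col 2] JR: children J:{G}, R:{C} ∪→ {C,G}; cost 1
[col 2] HJMR: children HM:{A,G}, JR:{C,G} ∩→ {G}; cost 0
[col 2] FGHJMPR: children FGP:{A,G,T}, HJMR:{G} ∩→ {G}; cost 0
[col 3] FP: children F:{A}, P:{A} ∩→ {A}; cost 0
[col 3] FGP: children FP:{A}, G:{C} ∪→ {A,C}; cost 1
[col 3] HM: children H:{C}, M:{C} ∩→ {C}; cost 0
[col 3] JR: children J:{C}, R:{C} ∩→ {C}; cost 0
[col 3] HJMR: children HM:{C}, JR:{C} ∩→ {C}; cost 0
[col 3] FGHJMPR: children FGP:{A,C}, HJMR:{C} ∩→ {C}; cost 0
[col 4] FP: children F:{C}, P:{G} ∪→ {C,G}; cost 1
[col 4] FGP: children FP:{C,G}, G:{A} ∪→ {A,C,G}; cost 1
[col 4] HM: children H:{G}, M:{T} ∪→ {G,T}; cost 1
[col 4] JR: children J:{T}, R:{A} ∪→ {A,T}; cost 1
[col 4] HJMR: children HM:{G,T}, JR:{A,T} ∩→ {T}; cost 0
[col 4] FGHJMPR: children FGP:{A,C,G}, HJMR:{T} ∪→ {A,C,G,T}; cost 1
[col 5] FP: children F:{G}, P:{G} ∩→ {G}; cost 0
[col 5] FGP: children FP:{G}, G:{G} ∩→ {G}; cost 0
[col 5] HM: children H:{A}, M:{C} ∪→ {A,C}; cost 1
[col 5] JR: children J:{A}, R:{T} ∪→ {A,T}; cost 1
[col 5] HJMR: children HM:{A,C}, JR:{A,T} ∩→ {A}; cost 0
[col 5] FGHJMPR: children FGP:{G}, HJMR:{A} ∪→ {A,G}; cost 1
[col 6] FP: children F:{A}, P:{G} ∪→ {A,G}; cost 1
[col 6] FGP: children FP:{A,G}, G:{G} ∩→ {G}; cost 0
[col 6] HM: children H:{G}, M:{G} ∩→ {G}; cost 0
[col 6] JR: children J:{C}, R:{G} ∪→ {C,G}; cost 1
[col 6] HJMR: children HM:{G}, JR:{C,G} ∩→ {G}; cost 0
[col 6] FGHJMPR: children FGP:{G}, HJMR:{G} ∩→ {G}; cost 0
per-site changes: [4, 5, 4, 1, 5, 3, 2]; total = 24

24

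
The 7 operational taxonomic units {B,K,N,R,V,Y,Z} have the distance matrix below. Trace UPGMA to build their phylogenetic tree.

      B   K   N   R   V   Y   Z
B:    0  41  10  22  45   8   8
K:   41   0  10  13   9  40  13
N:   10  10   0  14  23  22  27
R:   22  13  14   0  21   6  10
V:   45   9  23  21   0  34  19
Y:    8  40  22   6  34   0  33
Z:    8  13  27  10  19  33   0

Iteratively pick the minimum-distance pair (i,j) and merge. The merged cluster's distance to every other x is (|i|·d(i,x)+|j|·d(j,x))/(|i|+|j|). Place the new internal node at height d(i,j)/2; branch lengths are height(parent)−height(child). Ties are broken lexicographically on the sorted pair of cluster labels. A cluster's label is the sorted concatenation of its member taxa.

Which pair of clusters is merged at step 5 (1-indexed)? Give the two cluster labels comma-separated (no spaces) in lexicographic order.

1. join R+Y (d=6) ⇒ RY; edges |R|=3, |Y|=3
  updated: d(B,RY)=15, d(K,RY)=53/2, d(N,RY)=18, d(RY,V)=55/2, d(RY,Z)=43/2
2. join B+Z (d=8) ⇒ BZ; edges |B|=4, |Z|=4
  updated: d(BZ,K)=27, d(BZ,N)=37/2, d(BZ,RY)=73/4, d(BZ,V)=32
3. join K+V (d=9) ⇒ KV; edges |K|=9/2, |V|=9/2
  updated: d(BZ,KV)=59/2, d(KV,N)=33/2, d(KV,RY)=27
4. join KV+N (d=33/2) ⇒ KNV; edges |KV|=15/4, |N|=33/4
  updated: d(BZ,KNV)=155/6, d(KNV,RY)=24
5. join BZ+RY (d=73/4) ⇒ BRYZ; edges |BZ|=41/8, |RY|=49/8
  updated: d(BRYZ,KNV)=299/12
6. join BRYZ+KNV (d=299/12) ⇒ BKNRVYZ; edges |BRYZ|=10/3, |KNV|=101/24
final tree: (((B:4,Z:4):41/8,(R:3,Y:3):49/8):10/3,((K:9/2,V:9/2):15/4,N:33/4):101/24)
total length: 1291/24

BZ,RY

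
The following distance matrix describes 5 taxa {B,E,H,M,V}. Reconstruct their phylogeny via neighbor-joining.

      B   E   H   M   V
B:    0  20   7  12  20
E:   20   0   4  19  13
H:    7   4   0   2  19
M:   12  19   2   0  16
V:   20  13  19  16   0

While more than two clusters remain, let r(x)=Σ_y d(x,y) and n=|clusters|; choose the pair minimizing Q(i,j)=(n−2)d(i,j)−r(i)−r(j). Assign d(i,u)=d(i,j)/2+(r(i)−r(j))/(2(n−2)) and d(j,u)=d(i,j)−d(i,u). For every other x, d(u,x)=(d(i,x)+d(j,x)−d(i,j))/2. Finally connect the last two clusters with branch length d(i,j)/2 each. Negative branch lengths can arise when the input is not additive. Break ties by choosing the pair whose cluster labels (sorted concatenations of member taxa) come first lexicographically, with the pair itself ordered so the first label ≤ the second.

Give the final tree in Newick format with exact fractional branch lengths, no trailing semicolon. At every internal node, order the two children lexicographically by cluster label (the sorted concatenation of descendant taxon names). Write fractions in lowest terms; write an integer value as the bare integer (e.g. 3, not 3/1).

step 1: merge (E,V) at d=13, Q=-85; branch lengths E→9/2, V→17/2; new cluster EV
  updated: d(B,EV)=27/2, d(EV,H)=5, d(EV,M)=11
step 2: merge (B,EV) at d=27/2, Q=-35; branch lengths B→15/2, EV→6; new cluster BEV
  updated: d(BEV,H)=-3/4, d(BEV,M)=19/4
step 3: merge (BEV,H) at d=-3/4, Q=-6; branch lengths BEV→1, H→-7/4; new cluster BEHV
  updated: d(BEHV,M)=15/4
step 4: merge (BEHV,M) at d=15/4; branch lengths BEHV→15/8, M→15/8; new cluster BEHMV
final tree: (((B:15/2,(E:9/2,V:17/2):6):1,H:-7/4):15/8,M:15/8)
total length: 59/2

(((B:15/2,(E:9/2,V:17/2):6):1,H:-7/4):15/8,M:15/8)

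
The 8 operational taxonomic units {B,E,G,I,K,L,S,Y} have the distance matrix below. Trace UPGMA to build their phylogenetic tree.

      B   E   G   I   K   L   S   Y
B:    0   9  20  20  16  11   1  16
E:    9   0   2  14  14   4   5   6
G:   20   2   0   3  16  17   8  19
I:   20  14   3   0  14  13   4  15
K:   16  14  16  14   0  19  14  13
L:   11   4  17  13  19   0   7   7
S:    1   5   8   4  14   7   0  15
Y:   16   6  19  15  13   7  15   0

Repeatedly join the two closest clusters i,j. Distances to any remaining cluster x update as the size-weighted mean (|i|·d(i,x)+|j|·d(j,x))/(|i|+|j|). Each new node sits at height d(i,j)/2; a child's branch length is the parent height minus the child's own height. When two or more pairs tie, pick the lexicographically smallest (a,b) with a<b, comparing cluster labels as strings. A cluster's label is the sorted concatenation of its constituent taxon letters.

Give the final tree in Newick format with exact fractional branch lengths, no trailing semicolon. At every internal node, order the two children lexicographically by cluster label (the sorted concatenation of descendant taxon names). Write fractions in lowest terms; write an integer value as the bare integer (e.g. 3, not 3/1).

1. join B+S (d=1) ⇒ BS; edges |B|=1/2, |S|=1/2
  updated: d(BS,E)=7, d(BS,G)=14, d(BS,I)=12, d(BS,K)=15, d(BS,L)=9, d(BS,Y)=31/2
2. join E+G (d=2) ⇒ EG; edges |E|=1, |G|=1
  updated: d(BS,EG)=21/2, d(EG,I)=17/2, d(EG,K)=15, d(EG,L)=21/2, d(EG,Y)=25/2
3. join L+Y (d=7) ⇒ LY; edges |L|=7/2, |Y|=7/2
  updated: d(BS,LY)=49/4, d(EG,LY)=23/2, d(I,LY)=14, d(K,LY)=16
4. join EG+I (d=17/2) ⇒ EGI; edges |EG|=13/4, |I|=17/4
  updated: d(BS,EGI)=11, d(EGI,K)=44/3, d(EGI,LY)=37/3
5. join BS+EGI (d=11) ⇒ BEGIS; edges |BS|=5, |EGI|=5/4
  updated: d(BEGIS,K)=74/5, d(BEGIS,LY)=123/10
6. join BEGIS+LY (d=123/10) ⇒ BEGILSY; edges |BEGIS|=13/20, |LY|=53/20
  updated: d(BEGILSY,K)=106/7
7. join BEGILSY+K (d=106/7) ⇒ BEGIKLSY; edges |BEGILSY|=199/140, |K|=53/7
final tree: ((((B:1/2,S:1/2):5,((E:1,G:1):13/4,I:17/4):5/4):13/20,(L:7/2,Y:7/2):53/20):199/140,K:53/7)
total length: 2523/70

((((B:1/2,S:1/2):5,((E:1,G:1):13/4,I:17/4):5/4):13/20,(L:7/2,Y:7/2):53/20):199/140,K:53/7)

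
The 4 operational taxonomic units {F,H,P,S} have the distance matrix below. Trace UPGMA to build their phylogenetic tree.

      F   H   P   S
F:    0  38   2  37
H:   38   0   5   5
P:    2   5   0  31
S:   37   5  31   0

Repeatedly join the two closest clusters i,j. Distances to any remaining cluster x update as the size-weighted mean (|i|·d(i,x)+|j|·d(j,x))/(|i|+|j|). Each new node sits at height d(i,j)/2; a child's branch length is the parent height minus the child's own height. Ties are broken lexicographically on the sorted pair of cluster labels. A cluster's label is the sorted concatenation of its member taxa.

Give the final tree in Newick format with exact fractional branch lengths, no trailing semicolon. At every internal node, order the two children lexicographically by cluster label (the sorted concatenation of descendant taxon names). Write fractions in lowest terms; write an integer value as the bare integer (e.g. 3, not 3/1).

1. join F+P (d=2) ⇒ FP; edges |F|=1, |P|=1
  updated: d(FP,H)=43/2, d(FP,S)=34
2. join H+S (d=5) ⇒ HS; edges |H|=5/2, |S|=5/2
  updated: d(FP,HS)=111/4
3. join FP+HS (d=111/4) ⇒ FHPS; edges |FP|=103/8, |HS|=91/8
final tree: ((F:1,P:1):103/8,(H:5/2,S:5/2):91/8)
total length: 125/4

((F:1,P:1):103/8,(H:5/2,S:5/2):91/8)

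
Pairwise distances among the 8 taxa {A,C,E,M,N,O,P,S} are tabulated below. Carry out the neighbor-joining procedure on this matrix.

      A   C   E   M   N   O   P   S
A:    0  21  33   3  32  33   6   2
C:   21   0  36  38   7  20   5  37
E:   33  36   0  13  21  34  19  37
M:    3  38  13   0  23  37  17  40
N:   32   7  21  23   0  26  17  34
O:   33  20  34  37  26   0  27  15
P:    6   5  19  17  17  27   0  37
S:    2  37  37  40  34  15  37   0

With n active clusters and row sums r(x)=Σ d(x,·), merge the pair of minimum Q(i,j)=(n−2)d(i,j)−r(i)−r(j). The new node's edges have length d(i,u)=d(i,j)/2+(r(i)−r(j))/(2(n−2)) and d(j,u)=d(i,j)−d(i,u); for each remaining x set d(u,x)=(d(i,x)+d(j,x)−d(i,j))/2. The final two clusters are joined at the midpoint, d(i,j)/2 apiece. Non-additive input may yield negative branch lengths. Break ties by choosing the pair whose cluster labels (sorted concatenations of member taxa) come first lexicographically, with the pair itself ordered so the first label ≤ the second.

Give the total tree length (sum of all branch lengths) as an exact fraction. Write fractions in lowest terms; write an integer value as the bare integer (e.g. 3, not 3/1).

iteration 1: select A,S (d=2, Q=-320); attach at lengths (-5, 7); label the merged cluster AS
  updated: d(AS,C)=28, d(AS,E)=34, d(AS,M)=41/2, d(AS,N)=32, d(AS,O)=23, d(AS,P)=41/2
iteration 2: select E,M (d=13, Q=-481/2); attach at lengths (147/20, 113/20); label the merged cluster EM
  updated: d(AS,EM)=83/4, d(C,EM)=61/2, d(EM,N)=31/2, d(EM,O)=29, d(EM,P)=23/2
iteration 3: select C,N (d=7, Q=-160); attach at lengths (21/8, 35/8); label the merged cluster CN
  updated: d(AS,CN)=53/2, d(CN,EM)=39/2, d(CN,O)=39/2, d(CN,P)=15/2
iteration 4: select AS,O (d=23, Q=-481/4); attach at lengths (245/24, 307/24); label the merged cluster AOS
  updated: d(AOS,CN)=23/2, d(AOS,EM)=107/8, d(AOS,P)=49/4
iteration 5: select AOS,EM (d=107/8, Q=-219/4); attach at lengths (39/8, 17/2); label the merged cluster AEMOS
  updated: d(AEMOS,CN)=141/16, d(AEMOS,P)=83/16
iteration 6: select AEMOS,CN (d=141/16, Q=-43/2); attach at lengths (13/4, 89/16); label the merged cluster ACEMNOS
  updated: d(ACEMNOS,P)=31/16
iteration 7: select ACEMNOS,P (d=31/16); attach at lengths (31/32, 31/32); label the merged cluster ACEMNOPS
final tree: (((((A:-5,S:7):245/24,O:307/24):39/8,(E:147/20,M:113/20):17/2):13/4,(C:21/8,N:35/8):89/16):31/32,P:31/32)
total length: 553/8

553/8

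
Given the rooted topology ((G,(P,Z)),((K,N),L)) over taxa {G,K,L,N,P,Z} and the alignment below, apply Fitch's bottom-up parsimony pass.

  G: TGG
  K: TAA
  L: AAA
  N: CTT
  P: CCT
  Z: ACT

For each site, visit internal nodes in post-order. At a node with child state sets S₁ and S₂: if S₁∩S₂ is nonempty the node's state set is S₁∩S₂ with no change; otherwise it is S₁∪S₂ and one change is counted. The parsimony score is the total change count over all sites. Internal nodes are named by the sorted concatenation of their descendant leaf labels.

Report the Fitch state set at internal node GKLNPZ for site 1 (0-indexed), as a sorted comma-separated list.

PZ@0: {C} ∪ {A} = {A,C} (union, +1)
GPZ@0: {T} ∪ {A,C} = {A,C,T} (union, +1)
KN@0: {T} ∪ {C} = {C,T} (union, +1)
KLN@0: {C,T} ∪ {A} = {A,C,T} (union, +1)
GKLNPZ@0: {A,C,T} ∩ {A,C,T} = {A,C,T} (intersection, +0)
PZ@1: {C} ∩ {C} = {C} (intersection, +0)
GPZ@1: {G} ∪ {C} = {C,G} (union, +1)
KN@1: {A} ∪ {T} = {A,T} (union, +1)
KLN@1: {A,T} ∩ {A} = {A} (intersection, +0)
GKLNPZ@1: {C,G} ∪ {A} = {A,C,G} (union, +1)
PZ@2: {T} ∩ {T} = {T} (intersection, +0)
GPZ@2: {G} ∪ {T} = {G,T} (union, +1)
KN@2: {A} ∪ {T} = {A,T} (union, +1)
KLN@2: {A,T} ∩ {A} = {A} (intersection, +0)
GKLNPZ@2: {G,T} ∪ {A} = {A,G,T} (union, +1)
per-site changes: [4, 3, 3]; total = 10

A,C,G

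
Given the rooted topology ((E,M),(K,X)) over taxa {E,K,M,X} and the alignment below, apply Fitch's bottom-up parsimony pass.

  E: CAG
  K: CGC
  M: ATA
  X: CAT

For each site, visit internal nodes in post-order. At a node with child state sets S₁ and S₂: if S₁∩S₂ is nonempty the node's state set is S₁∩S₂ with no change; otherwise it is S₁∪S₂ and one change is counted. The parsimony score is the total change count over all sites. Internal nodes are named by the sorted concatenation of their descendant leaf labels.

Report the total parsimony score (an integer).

EM@0: {C} ∪ {A} = {A,C} (union, +1)
KX@0: {C} ∩ {C} = {C} (intersection, +0)
EKMX@0: {A,C} ∩ {C} = {C} (intersection, +0)
EM@1: {A} ∪ {T} = {A,T} (union, +1)
KX@1: {G} ∪ {A} = {A,G} (union, +1)
EKMX@1: {A,T} ∩ {A,G} = {A} (intersection, +0)
EM@2: {G} ∪ {A} = {A,G} (union, +1)
KX@2: {C} ∪ {T} = {C,T} (union, +1)
EKMX@2: {A,G} ∪ {C,T} = {A,C,G,T} (union, +1)
per-site changes: [1, 2, 3]; total = 6

6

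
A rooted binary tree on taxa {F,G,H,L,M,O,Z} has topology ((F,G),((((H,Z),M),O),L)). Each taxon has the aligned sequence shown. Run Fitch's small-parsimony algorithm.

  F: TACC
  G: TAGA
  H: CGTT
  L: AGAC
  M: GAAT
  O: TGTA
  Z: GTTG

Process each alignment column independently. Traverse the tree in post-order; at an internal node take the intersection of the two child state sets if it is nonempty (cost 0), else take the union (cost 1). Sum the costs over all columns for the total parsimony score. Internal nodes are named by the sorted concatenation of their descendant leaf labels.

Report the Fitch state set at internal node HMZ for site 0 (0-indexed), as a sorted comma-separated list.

[col 0] FG: children F:{T}, G:{T} ∩→ {T}; cost 0
[col 0] HZ: children H:{C}, Z:{G} ∪→ {C,G}; cost 1
[col 0] HMZ: children HZ:{C,G}, M:{G} ∩→ {G}; cost 0
[col 0] HMOZ: children HMZ:{G}, O:{T} ∪→ {G,T}; cost 1
[col 0] HLMOZ: children HMOZ:{G,T}, L:{A} ∪→ {A,G,T}; cost 1
[col 0] FGHLMOZ: children FG:{T}, HLMOZ:{A,G,T} ∩→ {T}; cost 0
[col 1] FG: children F:{A}, G:{A} ∩→ {A}; cost 0
[col 1] HZ: children H:{G}, Z:{T} ∪→ {G,T}; cost 1
[col 1] HMZ: children HZ:{G,T}, M:{A} ∪→ {A,G,T}; cost 1
[col 1] HMOZ: children HMZ:{A,G,T}, O:{G} ∩→ {G}; cost 0
[col 1] HLMOZ: children HMOZ:{G}, L:{G} ∩→ {G}; cost 0
[col 1] FGHLMOZ: children FG:{A}, HLMOZ:{G} ∪→ {A,G}; cost 1
[col 2] FG: children F:{C}, G:{G} ∪→ {C,G}; cost 1
[col 2] HZ: children H:{T}, Z:{T} ∩→ {T}; cost 0
[col 2] HMZ: children HZ:{T}, M:{A} ∪→ {A,T}; cost 1
[col 2] HMOZ: children HMZ:{A,T}, O:{T} ∩→ {T}; cost 0
[col 2] HLMOZ: children HMOZ:{T}, L:{A} ∪→ {A,T}; cost 1
[col 2] FGHLMOZ: children FG:{C,G}, HLMOZ:{A,T} ∪→ {A,C,G,T}; cost 1
[col 3] FG: children F:{C}, G:{A} ∪→ {A,C}; cost 1
[col 3] HZ: children H:{T}, Z:{G} ∪→ {G,T}; cost 1
[col 3] HMZ: children HZ:{G,T}, M:{T} ∩→ {T}; cost 0
[col 3] HMOZ: children HMZ:{T}, O:{A} ∪→ {A,T}; cost 1
[col 3] HLMOZ: children HMOZ:{A,T}, L:{C} ∪→ {A,C,T}; cost 1
[col 3] FGHLMOZ: children FG:{A,C}, HLMOZ:{A,C,T} ∩→ {A,C}; cost 0
per-site changes: [3, 3, 4, 4]; total = 14

G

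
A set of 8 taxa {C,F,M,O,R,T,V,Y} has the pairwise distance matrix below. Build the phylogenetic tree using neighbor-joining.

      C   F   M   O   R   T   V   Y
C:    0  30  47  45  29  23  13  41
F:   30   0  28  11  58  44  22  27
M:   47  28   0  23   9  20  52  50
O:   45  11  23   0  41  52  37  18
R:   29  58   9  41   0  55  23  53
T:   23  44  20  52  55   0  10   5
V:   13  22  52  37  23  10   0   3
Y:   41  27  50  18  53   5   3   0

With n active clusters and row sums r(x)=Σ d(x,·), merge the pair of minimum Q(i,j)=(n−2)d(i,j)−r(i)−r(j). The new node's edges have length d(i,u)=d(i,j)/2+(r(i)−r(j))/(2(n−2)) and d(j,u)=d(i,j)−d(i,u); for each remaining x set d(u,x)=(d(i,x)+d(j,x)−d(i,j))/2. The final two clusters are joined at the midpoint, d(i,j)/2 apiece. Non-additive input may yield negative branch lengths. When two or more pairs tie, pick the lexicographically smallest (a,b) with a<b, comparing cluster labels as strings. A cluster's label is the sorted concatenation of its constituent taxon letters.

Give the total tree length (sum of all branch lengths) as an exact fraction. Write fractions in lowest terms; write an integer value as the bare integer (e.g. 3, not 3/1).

iteration 1: select M,R (d=9, Q=-443); attach at lengths (5/4, 31/4); label the merged cluster MR
  updated: d(C,MR)=67/2, d(F,MR)=77/2, d(MR,O)=55/2, d(MR,T)=33, d(MR,V)=33, d(MR,Y)=47
iteration 2: select F,O (d=11, Q=-308); attach at lengths (37/10, 73/10); label the merged cluster FO
  updated: d(C,FO)=32, d(FO,MR)=55/2, d(FO,T)=85/2, d(FO,V)=24, d(FO,Y)=17
iteration 3: select FO,MR (d=55/2, Q=-207); attach at lengths (79/8, 141/8); label the merged cluster FMOR
  updated: d(C,FMOR)=19, d(FMOR,T)=24, d(FMOR,V)=59/4, d(FMOR,Y)=73/4
iteration 4: select C,FMOR (d=19, Q=-115); attach at lengths (77/6, 37/6); label the merged cluster CFMOR
  updated: d(CFMOR,T)=14, d(CFMOR,V)=35/8, d(CFMOR,Y)=161/8
iteration 5: select CFMOR,V (d=35/8, Q=-377/8); attach at lengths (239/32, -99/32); label the merged cluster CFMORV
  updated: d(CFMORV,T)=157/16, d(CFMORV,Y)=75/8
iteration 6: select CFMORV,T (d=157/16, Q=-387/16); attach at lengths (227/32, 87/32); label the merged cluster CFMORTV
  updated: d(CFMORTV,Y)=73/32
iteration 7: select CFMORTV,Y (d=73/32); attach at lengths (73/64, 73/64); label the merged cluster CFMORTVY
final tree: ((((C:77/6,((F:37/10,O:73/10):79/8,(M:5/4,R:31/4):141/8):37/6):239/32,V:-99/32):227/32,T:87/32):73/64,Y:73/64)
total length: 2655/32

2655/32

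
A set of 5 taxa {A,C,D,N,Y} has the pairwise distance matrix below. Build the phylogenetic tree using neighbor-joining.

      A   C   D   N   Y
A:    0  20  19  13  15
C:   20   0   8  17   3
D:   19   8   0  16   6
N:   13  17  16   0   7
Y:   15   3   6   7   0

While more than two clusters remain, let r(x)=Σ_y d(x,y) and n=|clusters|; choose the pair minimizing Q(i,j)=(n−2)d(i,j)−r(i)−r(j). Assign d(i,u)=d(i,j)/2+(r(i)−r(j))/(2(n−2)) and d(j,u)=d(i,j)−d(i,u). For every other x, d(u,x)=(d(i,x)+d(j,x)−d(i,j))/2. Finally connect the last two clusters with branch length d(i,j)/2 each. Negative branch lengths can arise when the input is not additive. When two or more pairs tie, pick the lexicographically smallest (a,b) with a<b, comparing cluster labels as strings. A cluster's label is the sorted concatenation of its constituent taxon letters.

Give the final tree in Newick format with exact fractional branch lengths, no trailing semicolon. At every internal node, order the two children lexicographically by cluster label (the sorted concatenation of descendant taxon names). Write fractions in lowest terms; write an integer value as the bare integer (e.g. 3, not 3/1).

((((A:53/6,N:25/6):23/4,Y:-5/4):7/4,C:7/2):9/4,D:9/4)

step 1: merge (A,N) at d=13, Q=-81; branch lengths A→53/6, N→25/6; new cluster AN
  updated: d(AN,C)=12, d(AN,D)=11, d(AN,Y)=9/2
step 2: merge (AN,Y) at d=9/2, Q=-32; branch lengths AN→23/4, Y→-5/4; new cluster ANY
  updated: d(ANY,C)=21/4, d(ANY,D)=25/4
step 3: merge (ANY,C) at d=21/4, Q=-39/2; branch lengths ANY→7/4, C→7/2; new cluster ACNY
  updated: d(ACNY,D)=9/2
step 4: merge (ACNY,D) at d=9/2; branch lengths ACNY→9/4, D→9/4; new cluster ACDNY
final tree: ((((A:53/6,N:25/6):23/4,Y:-5/4):7/4,C:7/2):9/4,D:9/4)
total length: 109/4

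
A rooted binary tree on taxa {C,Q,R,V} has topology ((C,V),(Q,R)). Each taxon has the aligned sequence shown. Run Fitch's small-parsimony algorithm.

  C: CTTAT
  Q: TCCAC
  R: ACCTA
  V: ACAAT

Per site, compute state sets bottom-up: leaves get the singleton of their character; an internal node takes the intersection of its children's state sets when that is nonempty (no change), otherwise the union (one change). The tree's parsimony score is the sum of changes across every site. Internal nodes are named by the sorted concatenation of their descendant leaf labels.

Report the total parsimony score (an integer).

8

CV@0: {C} ∪ {A} = {A,C} (union, +1)
QR@0: {T} ∪ {A} = {A,T} (union, +1)
CQRV@0: {A,C} ∩ {A,T} = {A} (intersection, +0)
CV@1: {T} ∪ {C} = {C,T} (union, +1)
QR@1: {C} ∩ {C} = {C} (intersection, +0)
CQRV@1: {C,T} ∩ {C} = {C} (intersection, +0)
CV@2: {T} ∪ {A} = {A,T} (union, +1)
QR@2: {C} ∩ {C} = {C} (intersection, +0)
CQRV@2: {A,T} ∪ {C} = {A,C,T} (union, +1)
CV@3: {A} ∩ {A} = {A} (intersection, +0)
QR@3: {A} ∪ {T} = {A,T} (union, +1)
CQRV@3: {A} ∩ {A,T} = {A} (intersection, +0)
CV@4: {T} ∩ {T} = {T} (intersection, +0)
QR@4: {C} ∪ {A} = {A,C} (union, +1)
CQRV@4: {T} ∪ {A,C} = {A,C,T} (union, +1)
per-site changes: [2, 1, 2, 1, 2]; total = 8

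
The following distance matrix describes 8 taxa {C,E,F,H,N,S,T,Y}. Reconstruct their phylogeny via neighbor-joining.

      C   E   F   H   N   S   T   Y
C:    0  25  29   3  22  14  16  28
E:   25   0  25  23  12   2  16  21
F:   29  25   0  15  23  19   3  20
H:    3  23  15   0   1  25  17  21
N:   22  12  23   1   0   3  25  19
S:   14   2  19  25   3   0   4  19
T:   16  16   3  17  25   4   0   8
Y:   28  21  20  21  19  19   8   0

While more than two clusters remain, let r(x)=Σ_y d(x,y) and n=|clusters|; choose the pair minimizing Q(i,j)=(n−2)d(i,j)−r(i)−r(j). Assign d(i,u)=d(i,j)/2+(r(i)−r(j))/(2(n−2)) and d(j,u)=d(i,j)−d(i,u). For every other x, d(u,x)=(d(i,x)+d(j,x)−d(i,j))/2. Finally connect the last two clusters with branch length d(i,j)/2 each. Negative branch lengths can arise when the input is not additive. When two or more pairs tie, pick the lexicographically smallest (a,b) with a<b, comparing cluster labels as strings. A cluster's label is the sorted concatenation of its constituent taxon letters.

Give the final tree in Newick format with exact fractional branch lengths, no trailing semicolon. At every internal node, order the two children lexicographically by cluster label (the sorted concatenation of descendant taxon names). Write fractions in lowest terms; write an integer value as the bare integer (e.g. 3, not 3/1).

step 1: merge (C,H) at d=3, Q=-224; branch lengths C→25/6, H→-7/6; new cluster CH
  updated: d(CH,E)=45/2, d(CH,F)=41/2, d(CH,N)=10, d(CH,S)=18, d(CH,T)=15, d(CH,Y)=23
step 2: merge (F,T) at d=3, Q=-333/2; branch lengths F→109/20, T→-49/20; new cluster FT
  updated: d(CH,FT)=65/4, d(E,FT)=19, d(FT,N)=45/2, d(FT,S)=10, d(FT,Y)=25/2
step 3: merge (FT,Y) at d=25/2, Q=-499/4; branch lengths FT→143/32, Y→257/32; new cluster FTY
  updated: d(CH,FTY)=107/8, d(E,FTY)=55/4, d(FTY,N)=29/2, d(FTY,S)=33/4
step 4: merge (E,S) at d=2, Q=-151/2; branch lengths E→25/6, S→-13/6; new cluster ES
  updated: d(CH,ES)=77/4, d(ES,FTY)=10, d(ES,N)=13/2
step 5: merge (CH,FTY) at d=107/8, Q=-215/4; branch lengths CH→63/8, FTY→11/2; new cluster CFHTY
  updated: d(CFHTY,ES)=127/16, d(CFHTY,N)=89/16
step 6: merge (CFHTY,ES) at d=127/16, Q=-20; branch lengths CFHTY→7/2, ES→71/16; new cluster CEFHSTY
  updated: d(CEFHSTY,N)=33/16
step 7: merge (CEFHSTY,N) at d=33/16; branch lengths CEFHSTY→33/32, N→33/32; new cluster CEFHNSTY
final tree: ((((C:25/6,H:-7/6):63/8,((F:109/20,T:-49/20):143/32,Y:257/32):11/2):7/2,(E:25/6,S:-13/6):71/16):33/32,N:33/32)
total length: 351/8

((((C:25/6,H:-7/6):63/8,((F:109/20,T:-49/20):143/32,Y:257/32):11/2):7/2,(E:25/6,S:-13/6):71/16):33/32,N:33/32)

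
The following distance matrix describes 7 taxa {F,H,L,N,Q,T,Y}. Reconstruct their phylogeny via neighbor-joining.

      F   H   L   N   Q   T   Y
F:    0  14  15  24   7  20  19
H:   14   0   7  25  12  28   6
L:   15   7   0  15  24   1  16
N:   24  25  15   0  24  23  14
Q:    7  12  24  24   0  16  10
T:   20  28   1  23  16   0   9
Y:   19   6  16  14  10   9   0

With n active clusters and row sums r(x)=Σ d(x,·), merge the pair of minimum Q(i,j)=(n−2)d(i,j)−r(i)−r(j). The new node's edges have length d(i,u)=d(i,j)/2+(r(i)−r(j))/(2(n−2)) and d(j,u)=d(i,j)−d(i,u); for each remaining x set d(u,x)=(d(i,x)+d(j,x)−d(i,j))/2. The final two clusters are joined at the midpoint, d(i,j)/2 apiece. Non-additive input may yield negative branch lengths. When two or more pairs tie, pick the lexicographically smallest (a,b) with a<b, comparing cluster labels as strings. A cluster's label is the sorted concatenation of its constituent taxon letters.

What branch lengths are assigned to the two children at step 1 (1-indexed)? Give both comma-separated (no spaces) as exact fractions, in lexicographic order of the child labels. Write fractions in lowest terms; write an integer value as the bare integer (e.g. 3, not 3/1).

-7/5,12/5

iteration 1: select L,T (d=1, Q=-170); attach at lengths (-7/5, 12/5); label the merged cluster LT
  updated: d(F,LT)=17, d(H,LT)=17, d(LT,N)=37/2, d(LT,Q)=39/2, d(LT,Y)=12
iteration 2: select F,Q (d=7, Q=-251/2); attach at lengths (73/16, 39/16); label the merged cluster FQ
  updated: d(FQ,H)=19/2, d(FQ,LT)=59/4, d(FQ,N)=41/2, d(FQ,Y)=11
iteration 3: select FQ,H (d=19/2, Q=-339/4); attach at lengths (107/24, 121/24); label the merged cluster FHQ
  updated: d(FHQ,LT)=89/8, d(FHQ,N)=18, d(FHQ,Y)=15/4
iteration 4: select FHQ,Y (d=15/4, Q=-441/8); attach at lengths (85/32, 35/32); label the merged cluster FHQY
  updated: d(FHQY,LT)=155/16, d(FHQY,N)=113/8
iteration 5: select FHQY,LT (d=155/16, Q=-677/16); attach at lengths (85/32, 225/32); label the merged cluster FHLQTY
  updated: d(FHLQTY,N)=367/32
iteration 6: select FHLQTY,N (d=367/32); attach at lengths (367/64, 367/64); label the merged cluster FHLNQTY
final tree: (((((F:73/16,Q:39/16):107/24,H:121/24):85/32,Y:35/32):85/32,(L:-7/5,T:12/5):225/32):367/64,N:367/64)
total length: 1357/32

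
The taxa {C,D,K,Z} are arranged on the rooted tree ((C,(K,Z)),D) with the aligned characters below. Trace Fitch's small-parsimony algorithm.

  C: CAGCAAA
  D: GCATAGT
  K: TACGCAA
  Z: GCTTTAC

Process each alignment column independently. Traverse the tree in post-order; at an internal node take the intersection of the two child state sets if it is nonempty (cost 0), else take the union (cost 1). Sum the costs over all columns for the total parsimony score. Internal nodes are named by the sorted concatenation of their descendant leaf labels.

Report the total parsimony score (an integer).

14

[col 0] KZ: children K:{T}, Z:{G} ∪→ {G,T}; cost 1
[col 0] CKZ: children C:{C}, KZ:{G,T} ∪→ {C,G,T}; cost 1
[col 0] CDKZ: children CKZ:{C,G,T}, D:{G} ∩→ {G}; cost 0
[col 1] KZ: children K:{A}, Z:{C} ∪→ {A,C}; cost 1
[col 1] CKZ: children C:{A}, KZ:{A,C} ∩→ {A}; cost 0
[col 1] CDKZ: children CKZ:{A}, D:{C} ∪→ {A,C}; cost 1
[col 2] KZ: children K:{C}, Z:{T} ∪→ {C,T}; cost 1
[col 2] CKZ: children C:{G}, KZ:{C,T} ∪→ {C,G,T}; cost 1
[col 2] CDKZ: children CKZ:{C,G,T}, D:{A} ∪→ {A,C,G,T}; cost 1
[col 3] KZ: children K:{G}, Z:{T} ∪→ {G,T}; cost 1
[col 3] CKZ: children C:{C}, KZ:{G,T} ∪→ {C,G,T}; cost 1
[col 3] CDKZ: children CKZ:{C,G,T}, D:{T} ∩→ {T}; cost 0
[col 4] KZ: children K:{C}, Z:{T} ∪→ {C,T}; cost 1
[col 4] CKZ: children C:{A}, KZ:{C,T} ∪→ {A,C,T}; cost 1
[col 4] CDKZ: children CKZ:{A,C,T}, D:{A} ∩→ {A}; cost 0
[col 5] KZ: children K:{A}, Z:{A} ∩→ {A}; cost 0
[col 5] CKZ: children C:{A}, KZ:{A} ∩→ {A}; cost 0
[col 5] CDKZ: children CKZ:{A}, D:{G} ∪→ {A,G}; cost 1
[col 6] KZ: children K:{A}, Z:{C} ∪→ {A,C}; cost 1
[col 6] CKZ: children C:{A}, KZ:{A,C} ∩→ {A}; cost 0
[col 6] CDKZ: children CKZ:{A}, D:{T} ∪→ {A,T}; cost 1
per-site changes: [2, 2, 3, 2, 2, 1, 2]; total = 14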